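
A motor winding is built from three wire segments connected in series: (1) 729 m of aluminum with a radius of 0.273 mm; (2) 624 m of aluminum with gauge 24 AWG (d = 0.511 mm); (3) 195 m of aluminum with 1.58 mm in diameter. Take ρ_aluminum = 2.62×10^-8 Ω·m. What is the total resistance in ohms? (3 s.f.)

Seg 1: A = πr² = π(2.7300e-04 m)² = 2.341e-07 m²
R_1 = (2.62×10^-8)(729)/(2.341e-07) = 81.57 Ω
Seg 2: A = π(0.511/2 mm)² = π(2.5550e-04 m)² = 2.051e-07 m²
R_2 = (2.62×10^-8)(624)/(2.051e-07) = 79.72 Ω
Seg 3: A = π(d/2)² = π(7.9000e-04 m)² = 1.961e-06 m²
R_3 = (2.62×10^-8)(195)/(1.961e-06) = 2.606 Ω
R_total = R_1 + R_2 + R_3 = 164 Ω

164 Ω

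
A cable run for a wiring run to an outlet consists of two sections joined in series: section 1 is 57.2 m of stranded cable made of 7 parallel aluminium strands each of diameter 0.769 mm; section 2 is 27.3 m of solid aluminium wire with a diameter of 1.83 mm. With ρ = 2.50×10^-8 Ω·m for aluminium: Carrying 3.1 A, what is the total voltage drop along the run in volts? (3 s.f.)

2.17 V

Section 1: A_strand = π(3.8450e-04)² = 4.645e-07 m²; R₁ = ρL/(N·A_s) = (2.50×10^-8)(57.2)/(7×4.645e-07) = 0.4398 Ω
Section 2: A = π(d/2)² = π(9.1500e-04 m)² = 2.630e-06 m²
R₂ = (2.50×10^-8)(27.3)/(2.630e-06) = 0.2595 Ω
R = R₁ + R₂ = 0.6993 Ω
V = IR = 3.1 × 0.6993 = 2.17 V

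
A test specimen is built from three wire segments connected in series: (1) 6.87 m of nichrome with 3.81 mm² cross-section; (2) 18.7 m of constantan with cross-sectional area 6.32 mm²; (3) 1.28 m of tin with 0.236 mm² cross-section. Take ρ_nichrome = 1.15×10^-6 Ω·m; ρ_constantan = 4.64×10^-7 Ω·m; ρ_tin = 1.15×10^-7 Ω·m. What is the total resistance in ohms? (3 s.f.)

4.07 Ω

Seg 1: A = 3.81 mm² = 3.810e-06 m²
R_1 = (1.15×10^-6)(6.87)/(3.810e-06) = 2.074 Ω
Seg 2: A = 6.32 mm² = 6.320e-06 m²
R_2 = (4.64×10^-7)(18.7)/(6.320e-06) = 1.373 Ω
Seg 3: A = 0.236 mm² = 2.360e-07 m²
R_3 = (1.15×10^-7)(1.28)/(2.360e-07) = 0.6237 Ω
R_total = R_1 + R_2 + R_3 = 4.07 Ω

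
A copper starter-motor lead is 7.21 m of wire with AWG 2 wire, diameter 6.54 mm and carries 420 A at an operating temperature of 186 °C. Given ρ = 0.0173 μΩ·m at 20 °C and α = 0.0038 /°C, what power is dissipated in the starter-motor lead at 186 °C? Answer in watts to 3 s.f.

ρ = 0.0173 μΩ·m = 1.73×10^-8 Ω·m
A = π(6.54/2 mm)² = π(3.2700e-03 m)² = 3.359e-05 m²
R₍20₎ = ρL/A = (1.73×10^-8)(7.21)/(3.359e-05) = 0.003713 Ω
R₍186₎ = R₍20₎(1 + αΔT) = 0.003713 × (1 + 0.0038×166) = 0.006055 Ω
P = I²R = (420)² × 0.006055 = 1070 W

1070 W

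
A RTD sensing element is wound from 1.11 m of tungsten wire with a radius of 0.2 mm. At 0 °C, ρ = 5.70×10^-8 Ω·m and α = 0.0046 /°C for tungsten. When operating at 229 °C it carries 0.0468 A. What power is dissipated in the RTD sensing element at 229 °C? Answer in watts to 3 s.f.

A = πr² = π(2.0000e-04 m)² = 1.257e-07 m²
R₍0₎ = ρL/A = (5.70×10^-8)(1.11)/(1.257e-07) = 0.5035 Ω
R₍229₎ = R₍0₎(1 + αΔT) = 0.5035 × (1 + 0.0046×229) = 1.034 Ω
P = I²R = (0.0468)² × 1.034 = 0.00226 W

0.00226 W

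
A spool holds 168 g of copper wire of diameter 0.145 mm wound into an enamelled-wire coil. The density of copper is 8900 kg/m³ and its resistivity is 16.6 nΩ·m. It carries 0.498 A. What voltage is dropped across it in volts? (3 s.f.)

572 V

ρ = 16.6 nΩ·m = 1.66×10^-8 Ω·m
A = π(d/2)² = π(7.2500e-05 m)² = 1.6513e-08 m²
L = m/(density·A) = 0.168/(8900×1.6513e-08) = 1143 m
R = ρL/A = (1.66×10^-8)(1143)/(1.6513e-08) = 1149 Ω
V = IR = 0.498 × 1149 = 572 V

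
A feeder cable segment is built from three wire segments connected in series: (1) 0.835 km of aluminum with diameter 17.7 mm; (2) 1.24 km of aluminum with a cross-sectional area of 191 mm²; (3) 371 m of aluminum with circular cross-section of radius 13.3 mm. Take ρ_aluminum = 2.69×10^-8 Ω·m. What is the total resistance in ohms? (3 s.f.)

Seg 1: A = π(d/2)² = π(8.8500e-03 m)² = 2.461e-04 m²
R_1 = (2.69×10^-8)(835)/(2.461e-04) = 0.09129 Ω
Seg 2: A = 191 mm² = 1.910e-04 m²
R_2 = (2.69×10^-8)(1240)/(1.910e-04) = 0.1746 Ω
Seg 3: A = πr² = π(1.3300e-02 m)² = 5.557e-04 m²
R_3 = (2.69×10^-8)(371)/(5.557e-04) = 0.01796 Ω
R_total = R_1 + R_2 + R_3 = 0.284 Ω

0.284 Ω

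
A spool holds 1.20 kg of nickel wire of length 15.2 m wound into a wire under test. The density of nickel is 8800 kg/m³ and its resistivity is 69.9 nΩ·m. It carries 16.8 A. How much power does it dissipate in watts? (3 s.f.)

ρ = 69.9 nΩ·m = 6.99×10^-8 Ω·m
A = m/(density·L) = 1.2/(8800×15.2) = 8.9713e-06 m²
R = ρL/A = (6.99×10^-8)(15.2)/(8.9713e-06) = 0.1184 Ω
P = I²R = (16.8)² × 0.1184 = 33.4 W

33.4 W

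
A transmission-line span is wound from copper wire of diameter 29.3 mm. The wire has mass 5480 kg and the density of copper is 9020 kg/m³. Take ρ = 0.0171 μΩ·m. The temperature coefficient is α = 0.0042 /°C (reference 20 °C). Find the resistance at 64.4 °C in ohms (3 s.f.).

ρ = 0.0171 μΩ·m = 1.71×10^-8 Ω·m
A = π(d/2)² = π(1.4650e-02 m)² = 6.7426e-04 m²
L = m/(density·A) = 5480/(9020×6.7426e-04) = 901.1 m
R = ρL/A = (1.71×10^-8)(901.1)/(6.7426e-04) = 0.02285 Ω
R(64.4 °C) = 0.02285 × (1 + 0.0042×44.4) = 0.0271 Ω

0.0271 Ω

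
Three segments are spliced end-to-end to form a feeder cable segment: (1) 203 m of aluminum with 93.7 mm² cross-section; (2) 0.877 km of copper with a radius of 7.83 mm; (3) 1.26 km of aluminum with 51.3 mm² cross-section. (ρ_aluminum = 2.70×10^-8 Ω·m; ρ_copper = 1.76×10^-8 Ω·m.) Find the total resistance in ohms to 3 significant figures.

0.802 Ω

Seg 1: A = 93.7 mm² = 9.370e-05 m²
R_1 = (2.70×10^-8)(203)/(9.370e-05) = 0.0585 Ω
Seg 2: A = πr² = π(7.8300e-03 m)² = 1.926e-04 m²
R_2 = (1.76×10^-8)(877)/(1.926e-04) = 0.08014 Ω
Seg 3: A = 51.3 mm² = 5.130e-05 m²
R_3 = (2.70×10^-8)(1260)/(5.130e-05) = 0.6632 Ω
R_total = R_1 + R_2 + R_3 = 0.802 Ω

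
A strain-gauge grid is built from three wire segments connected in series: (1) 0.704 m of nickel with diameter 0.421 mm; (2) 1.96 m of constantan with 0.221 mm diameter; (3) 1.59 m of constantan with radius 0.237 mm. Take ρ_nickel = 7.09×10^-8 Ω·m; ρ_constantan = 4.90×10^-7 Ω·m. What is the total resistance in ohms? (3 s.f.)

Seg 1: A = π(d/2)² = π(2.1050e-04 m)² = 1.392e-07 m²
R_1 = (7.09×10^-8)(0.704)/(1.392e-07) = 0.3586 Ω
Seg 2: A = π(d/2)² = π(1.1050e-04 m)² = 3.836e-08 m²
R_2 = (4.90×10^-7)(1.96)/(3.836e-08) = 25.04 Ω
Seg 3: A = πr² = π(2.3700e-04 m)² = 1.765e-07 m²
R_3 = (4.90×10^-7)(1.59)/(1.765e-07) = 4.415 Ω
R_total = R_1 + R_2 + R_3 = 29.8 Ω

29.8 Ω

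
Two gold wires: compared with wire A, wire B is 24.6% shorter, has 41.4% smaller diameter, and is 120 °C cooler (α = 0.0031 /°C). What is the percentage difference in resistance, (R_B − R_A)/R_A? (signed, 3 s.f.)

R ∝ ρL/d² with ρ ∝ (1+αΔT), so R_B/R_A = (1 − 24.6/100) × (1 − 41.4/100)⁻² × (1 − 0.0031×120)
= 0.754 × 2.912 × 0.628 = 1.379
(R_B − R_A)/R_A = 1.379 − 1 = 37.9%

37.9%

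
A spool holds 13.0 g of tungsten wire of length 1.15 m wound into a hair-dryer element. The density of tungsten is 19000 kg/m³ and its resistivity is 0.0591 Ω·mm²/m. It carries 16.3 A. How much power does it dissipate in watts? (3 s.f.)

ρ = 0.0591 Ω·mm²/m = 5.91×10^-8 Ω·m
A = m/(density·L) = 0.013/(19000×1.15) = 5.9497e-07 m²
R = ρL/A = (5.91×10^-8)(1.15)/(5.9497e-07) = 0.1142 Ω
P = I²R = (16.3)² × 0.1142 = 30.4 W

30.4 W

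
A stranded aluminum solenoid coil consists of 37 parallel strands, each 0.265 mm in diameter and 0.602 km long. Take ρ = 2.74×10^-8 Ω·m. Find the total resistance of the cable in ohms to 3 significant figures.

8.08 Ω

A_strand = π(1.3250e-04 m)² = 5.515e-08 m²
R_strand = ρL/A = (2.74×10^-8)(602)/(5.515e-08) = 299.1 Ω
R_total = R_strand/N = 299.1/37 = 8.08 Ω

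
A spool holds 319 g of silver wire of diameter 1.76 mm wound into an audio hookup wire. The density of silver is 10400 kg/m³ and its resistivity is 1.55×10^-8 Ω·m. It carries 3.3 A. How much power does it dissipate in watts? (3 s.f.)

A = π(d/2)² = π(8.8000e-04 m)² = 2.4328e-06 m²
L = m/(density·A) = 0.319/(10400×2.4328e-06) = 12.61 m
R = ρL/A = (1.55×10^-8)(12.61)/(2.4328e-06) = 0.08033 Ω
P = I²R = (3.3)² × 0.08033 = 0.875 W

0.875 W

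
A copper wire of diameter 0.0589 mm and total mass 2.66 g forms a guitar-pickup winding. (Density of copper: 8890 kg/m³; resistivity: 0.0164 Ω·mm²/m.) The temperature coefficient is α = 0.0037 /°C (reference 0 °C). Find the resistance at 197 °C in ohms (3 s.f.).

1140 Ω

ρ = 0.0164 Ω·mm²/m = 1.64×10^-8 Ω·m
A = π(d/2)² = π(2.9450e-05 m)² = 2.7247e-09 m²
L = m/(density·A) = 0.00266/(8890×2.7247e-09) = 109.8 m
R = ρL/A = (1.64×10^-8)(109.8)/(2.7247e-09) = 661 Ω
R(197 °C) = 661 × (1 + 0.0037×197) = 1140 Ω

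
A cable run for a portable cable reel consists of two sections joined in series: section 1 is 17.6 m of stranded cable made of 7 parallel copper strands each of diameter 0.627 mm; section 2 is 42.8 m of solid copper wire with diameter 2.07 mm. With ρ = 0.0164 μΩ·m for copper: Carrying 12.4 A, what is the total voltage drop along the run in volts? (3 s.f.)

ρ = 0.0164 μΩ·m = 1.64×10^-8 Ω·m
Section 1: A_strand = π(3.1350e-04)² = 3.088e-07 m²; R₁ = ρL/(N·A_s) = (1.64×10^-8)(17.6)/(7×3.088e-07) = 0.1335 Ω
Section 2: A = π(d/2)² = π(1.0350e-03 m)² = 3.365e-06 m²
R₂ = (1.64×10^-8)(42.8)/(3.365e-06) = 0.2086 Ω
R = R₁ + R₂ = 0.3421 Ω
V = IR = 12.4 × 0.3421 = 4.24 V

4.24 V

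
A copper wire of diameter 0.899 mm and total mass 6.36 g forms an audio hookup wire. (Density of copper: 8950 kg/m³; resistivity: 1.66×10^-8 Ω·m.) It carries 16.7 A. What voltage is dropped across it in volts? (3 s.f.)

0.489 V

A = π(d/2)² = π(4.4950e-04 m)² = 6.3476e-07 m²
L = m/(density·A) = 0.00636/(8950×6.3476e-07) = 1.12 m
R = ρL/A = (1.66×10^-8)(1.12)/(6.3476e-07) = 0.02928 Ω
V = IR = 16.7 × 0.02928 = 0.489 V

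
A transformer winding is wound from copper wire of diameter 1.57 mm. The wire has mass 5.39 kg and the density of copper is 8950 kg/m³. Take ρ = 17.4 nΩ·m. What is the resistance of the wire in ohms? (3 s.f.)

ρ = 17.4 nΩ·m = 1.74×10^-8 Ω·m
A = π(d/2)² = π(7.8500e-04 m)² = 1.9359e-06 m²
L = m/(density·A) = 5.39/(8950×1.9359e-06) = 311.1 m
R = ρL/A = (1.74×10^-8)(311.1)/(1.9359e-06) = 2.80 Ω

2.80 Ω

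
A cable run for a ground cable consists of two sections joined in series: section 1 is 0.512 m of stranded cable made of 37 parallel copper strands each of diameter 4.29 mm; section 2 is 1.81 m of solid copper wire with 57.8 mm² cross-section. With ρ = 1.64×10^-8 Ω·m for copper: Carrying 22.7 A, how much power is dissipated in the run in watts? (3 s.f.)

Section 1: A_strand = π(2.1450e-03)² = 1.445e-05 m²; R₁ = ρL/(N·A_s) = (1.64×10^-8)(0.512)/(37×1.445e-05) = 1.570×10^-5 Ω
Section 2: A = 57.8 mm² = 5.780e-05 m²
R₂ = (1.64×10^-8)(1.81)/(5.780e-05) = 5.136×10^-4 Ω
R = R₁ + R₂ = 5.293×10^-4 Ω
P = I²R = (22.7)² × 5.293×10^-4 = 0.273 W

0.273 W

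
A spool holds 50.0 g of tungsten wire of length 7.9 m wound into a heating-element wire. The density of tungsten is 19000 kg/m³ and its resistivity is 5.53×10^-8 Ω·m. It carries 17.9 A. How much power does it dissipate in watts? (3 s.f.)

420 W

A = m/(density·L) = 0.05/(19000×7.9) = 3.3311e-07 m²
R = ρL/A = (5.53×10^-8)(7.9)/(3.3311e-07) = 1.311 Ω
P = I²R = (17.9)² × 1.311 = 420 W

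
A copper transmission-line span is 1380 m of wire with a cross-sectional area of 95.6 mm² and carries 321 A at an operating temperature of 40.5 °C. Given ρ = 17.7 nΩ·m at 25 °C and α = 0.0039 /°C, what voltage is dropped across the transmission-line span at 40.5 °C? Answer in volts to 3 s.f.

87.0 V

ρ = 17.7 nΩ·m = 1.77×10^-8 Ω·m
A = 95.6 mm² = 9.560e-05 m²
R₍25₎ = ρL/A = (1.77×10^-8)(1380)/(9.560e-05) = 0.2555 Ω
R₍40.5₎ = R₍25₎(1 + αΔT) = 0.2555 × (1 + 0.0039×15.5) = 0.2709 Ω
V = IR = 321 × 0.2709 = 87.0 V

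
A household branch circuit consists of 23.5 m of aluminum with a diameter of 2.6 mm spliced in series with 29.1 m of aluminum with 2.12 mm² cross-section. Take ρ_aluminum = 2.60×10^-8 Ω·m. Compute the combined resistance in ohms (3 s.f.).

Segment 1: A = π(d/2)² = π(1.3000e-03 m)² = 5.309e-06 m²
R₁ = ρL/A = (2.60×10^-8)(23.5)/(5.309e-06) = 0.1151 Ω
Segment 2: A = 2.12 mm² = 2.120e-06 m²
R₂ = (2.60×10^-8)(29.1)/(2.120e-06) = 0.3569 Ω
R = R₁ + R₂ = 0.472 Ω

0.472 Ω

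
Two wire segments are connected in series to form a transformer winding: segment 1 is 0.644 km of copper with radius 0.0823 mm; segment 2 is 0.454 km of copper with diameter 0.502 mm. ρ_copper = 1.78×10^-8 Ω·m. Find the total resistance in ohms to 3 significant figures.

580 Ω

Segment 1: A = πr² = π(8.2300e-05 m)² = 2.128e-08 m²
R₁ = ρL/A = (1.78×10^-8)(644)/(2.128e-08) = 538.7 Ω
Segment 2: A = π(d/2)² = π(2.5100e-04 m)² = 1.979e-07 m²
R₂ = (1.78×10^-8)(454)/(1.979e-07) = 40.83 Ω
R = R₁ + R₂ = 580 Ω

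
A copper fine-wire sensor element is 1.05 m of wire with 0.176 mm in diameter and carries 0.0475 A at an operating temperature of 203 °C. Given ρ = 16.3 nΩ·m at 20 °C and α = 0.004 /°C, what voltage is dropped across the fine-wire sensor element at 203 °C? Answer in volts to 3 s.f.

0.0579 V

ρ = 16.3 nΩ·m = 1.63×10^-8 Ω·m
A = π(d/2)² = π(8.8000e-05 m)² = 2.433e-08 m²
R₍20₎ = ρL/A = (1.63×10^-8)(1.05)/(2.433e-08) = 0.7035 Ω
R₍203₎ = R₍20₎(1 + αΔT) = 0.7035 × (1 + 0.004×183) = 1.218 Ω
V = IR = 0.0475 × 1.218 = 0.0579 V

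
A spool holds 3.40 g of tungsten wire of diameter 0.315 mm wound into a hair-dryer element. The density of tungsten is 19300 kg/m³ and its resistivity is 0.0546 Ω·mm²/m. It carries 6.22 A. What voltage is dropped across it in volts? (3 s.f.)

9.85 V

ρ = 0.0546 Ω·mm²/m = 5.46×10^-8 Ω·m
A = π(d/2)² = π(1.5750e-04 m)² = 7.7931e-08 m²
L = m/(density·A) = 0.0034/(19300×7.7931e-08) = 2.261 m
R = ρL/A = (5.46×10^-8)(2.261)/(7.7931e-08) = 1.584 Ω
V = IR = 6.22 × 1.584 = 9.85 V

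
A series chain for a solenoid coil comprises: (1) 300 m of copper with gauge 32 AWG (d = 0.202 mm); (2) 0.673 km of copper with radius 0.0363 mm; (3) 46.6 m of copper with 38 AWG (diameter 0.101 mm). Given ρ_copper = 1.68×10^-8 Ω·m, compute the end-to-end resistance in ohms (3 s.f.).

Seg 1: A = π(0.202/2 mm)² = π(1.0100e-04 m)² = 3.205e-08 m²
R_1 = (1.68×10^-8)(300)/(3.205e-08) = 157.3 Ω
Seg 2: A = πr² = π(3.6300e-05 m)² = 4.140e-09 m²
R_2 = (1.68×10^-8)(673)/(4.140e-09) = 2731 Ω
Seg 3: A = π(0.101/2 mm)² = π(5.0500e-05 m)² = 8.012e-09 m²
R_3 = (1.68×10^-8)(46.6)/(8.012e-09) = 97.72 Ω
R_total = R_1 + R_2 + R_3 = 2990 Ω

2990 Ω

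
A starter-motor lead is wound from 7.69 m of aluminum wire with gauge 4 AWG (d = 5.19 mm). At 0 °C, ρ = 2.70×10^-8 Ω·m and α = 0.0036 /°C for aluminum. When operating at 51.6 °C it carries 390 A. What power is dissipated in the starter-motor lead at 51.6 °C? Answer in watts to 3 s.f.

1770 W

A = π(5.19/2 mm)² = π(2.5950e-03 m)² = 2.116e-05 m²
R₍0₎ = ρL/A = (2.70×10^-8)(7.69)/(2.116e-05) = 0.009814 Ω
R₍51.6₎ = R₍0₎(1 + αΔT) = 0.009814 × (1 + 0.0036×51.6) = 0.01164 Ω
P = I²R = (390)² × 0.01164 = 1770 W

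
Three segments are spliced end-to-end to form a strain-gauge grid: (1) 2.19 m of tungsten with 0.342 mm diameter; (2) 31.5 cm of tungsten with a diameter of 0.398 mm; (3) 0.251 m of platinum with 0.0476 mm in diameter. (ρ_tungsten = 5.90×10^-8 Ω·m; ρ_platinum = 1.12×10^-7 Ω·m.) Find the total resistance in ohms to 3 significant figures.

17.4 Ω

Seg 1: A = π(d/2)² = π(1.7100e-04 m)² = 9.186e-08 m²
R_1 = (5.90×10^-8)(2.19)/(9.186e-08) = 1.407 Ω
Seg 2: A = π(d/2)² = π(1.9900e-04 m)² = 1.244e-07 m²
R_2 = (5.90×10^-8)(0.315)/(1.244e-07) = 0.1494 Ω
Seg 3: A = π(d/2)² = π(2.3800e-05 m)² = 1.780e-09 m²
R_3 = (1.12×10^-7)(0.251)/(1.780e-09) = 15.8 Ω
R_total = R_1 + R_2 + R_3 = 17.4 Ω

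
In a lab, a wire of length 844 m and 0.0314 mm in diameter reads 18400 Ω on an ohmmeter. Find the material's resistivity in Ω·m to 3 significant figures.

1.69×10^-8 Ω·m

A = π(d/2)² = π(1.5700e-05 m)² = 7.744e-10 m²
ρ = RA/L = (18400)(7.744e-10)/(844) = 1.69×10^-8 Ω·m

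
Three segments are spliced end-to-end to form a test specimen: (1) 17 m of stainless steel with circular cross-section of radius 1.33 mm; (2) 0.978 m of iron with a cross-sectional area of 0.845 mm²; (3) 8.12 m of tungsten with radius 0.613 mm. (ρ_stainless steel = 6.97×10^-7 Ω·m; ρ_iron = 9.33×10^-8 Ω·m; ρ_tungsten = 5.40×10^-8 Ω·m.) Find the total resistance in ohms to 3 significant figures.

Seg 1: A = πr² = π(1.3300e-03 m)² = 5.557e-06 m²
R_1 = (6.97×10^-7)(17)/(5.557e-06) = 2.132 Ω
Seg 2: A = 0.845 mm² = 8.450e-07 m²
R_2 = (9.33×10^-8)(0.978)/(8.450e-07) = 0.108 Ω
Seg 3: A = πr² = π(6.1300e-04 m)² = 1.181e-06 m²
R_3 = (5.40×10^-8)(8.12)/(1.181e-06) = 0.3714 Ω
R_total = R_1 + R_2 + R_3 = 2.61 Ω

2.61 Ω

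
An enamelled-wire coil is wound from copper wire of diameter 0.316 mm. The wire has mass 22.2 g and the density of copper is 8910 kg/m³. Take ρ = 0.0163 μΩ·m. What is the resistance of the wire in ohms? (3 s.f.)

6.60 Ω

ρ = 0.0163 μΩ·m = 1.63×10^-8 Ω·m
A = π(d/2)² = π(1.5800e-04 m)² = 7.8427e-08 m²
L = m/(density·A) = 0.0222/(8910×7.8427e-08) = 31.77 m
R = ρL/A = (1.63×10^-8)(31.77)/(7.8427e-08) = 6.60 Ω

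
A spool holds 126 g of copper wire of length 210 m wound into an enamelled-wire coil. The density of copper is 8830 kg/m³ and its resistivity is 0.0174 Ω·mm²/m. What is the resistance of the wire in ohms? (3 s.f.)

53.8 Ω

ρ = 0.0174 Ω·mm²/m = 1.74×10^-8 Ω·m
A = m/(density·L) = 0.126/(8830×210) = 6.7950e-08 m²
R = ρL/A = (1.74×10^-8)(210)/(6.7950e-08) = 53.8 Ω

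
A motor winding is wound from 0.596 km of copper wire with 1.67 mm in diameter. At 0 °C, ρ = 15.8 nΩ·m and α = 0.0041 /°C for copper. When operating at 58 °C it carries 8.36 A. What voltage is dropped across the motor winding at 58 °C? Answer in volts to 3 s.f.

ρ = 15.8 nΩ·m = 1.58×10^-8 Ω·m
A = π(d/2)² = π(8.3500e-04 m)² = 2.190e-06 m²
R₍0₎ = ρL/A = (1.58×10^-8)(596)/(2.190e-06) = 4.299 Ω
R₍58₎ = R₍0₎(1 + αΔT) = 4.299 × (1 + 0.0041×58) = 5.321 Ω
V = IR = 8.36 × 5.321 = 44.5 V

44.5 V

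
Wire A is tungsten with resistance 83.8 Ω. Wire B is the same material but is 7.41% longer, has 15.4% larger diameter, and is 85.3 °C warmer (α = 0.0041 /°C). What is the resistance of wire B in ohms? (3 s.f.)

R ∝ ρL/d² with ρ ∝ (1+αΔT), so R_B/R_A = (1 + 7.41/100) × (1 + 15.4/100)⁻² × (1 + 0.0041×85.3)
= 1.074 × 0.7509 × 1.35 = 1.089
R_B = 1.089 × 83.8 = 91.2 Ω

91.2 Ω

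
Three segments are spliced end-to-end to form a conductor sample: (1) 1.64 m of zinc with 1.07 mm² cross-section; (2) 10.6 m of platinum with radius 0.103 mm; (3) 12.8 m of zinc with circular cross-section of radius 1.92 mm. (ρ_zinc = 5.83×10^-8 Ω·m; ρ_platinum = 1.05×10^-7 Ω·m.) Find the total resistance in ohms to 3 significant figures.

33.5 Ω

Seg 1: A = 1.07 mm² = 1.070e-06 m²
R_1 = (5.83×10^-8)(1.64)/(1.070e-06) = 0.08936 Ω
Seg 2: A = πr² = π(1.0300e-04 m)² = 3.333e-08 m²
R_2 = (1.05×10^-7)(10.6)/(3.333e-08) = 33.39 Ω
Seg 3: A = πr² = π(1.9200e-03 m)² = 1.158e-05 m²
R_3 = (5.83×10^-8)(12.8)/(1.158e-05) = 0.06444 Ω
R_total = R_1 + R_2 + R_3 = 33.5 Ω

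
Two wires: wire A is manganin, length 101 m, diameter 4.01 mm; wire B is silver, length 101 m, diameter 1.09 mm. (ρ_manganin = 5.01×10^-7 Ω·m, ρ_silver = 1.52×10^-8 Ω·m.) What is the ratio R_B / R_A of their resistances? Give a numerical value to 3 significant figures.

0.411

R ∝ ρL/d², so R_B/R_A = (ρ_B/ρ_A) × (d_A/d_B)²
= (1.52×10^-8/5.01×10^-7) × (4.01/1.09)² = 0.411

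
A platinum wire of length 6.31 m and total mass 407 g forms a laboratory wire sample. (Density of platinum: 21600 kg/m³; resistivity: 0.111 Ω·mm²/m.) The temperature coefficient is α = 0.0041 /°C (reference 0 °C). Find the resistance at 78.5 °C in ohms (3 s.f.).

0.310 Ω

ρ = 0.111 Ω·mm²/m = 1.11×10^-7 Ω·m
A = m/(density·L) = 0.407/(21600×6.31) = 2.9861e-06 m²
R = ρL/A = (1.11×10^-7)(6.31)/(2.9861e-06) = 0.2346 Ω
R(78.5 °C) = 0.2346 × (1 + 0.0041×78.5) = 0.310 Ω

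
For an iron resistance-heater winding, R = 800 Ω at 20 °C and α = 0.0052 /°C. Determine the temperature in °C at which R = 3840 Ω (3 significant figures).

751 °C

R = R₀(1 + α(T − T₀)) ⇒ T = T₀ + (R/R₀ − 1)/α
T = 20 + (3840/800 − 1)/0.0052 = 20 + (3.8)/0.0052 = 751 °C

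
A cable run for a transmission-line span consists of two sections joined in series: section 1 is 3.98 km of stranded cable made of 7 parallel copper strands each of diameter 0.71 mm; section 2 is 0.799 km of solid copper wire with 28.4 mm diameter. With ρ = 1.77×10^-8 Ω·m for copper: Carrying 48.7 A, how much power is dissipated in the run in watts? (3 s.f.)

Section 1: A_strand = π(3.5500e-04)² = 3.959e-07 m²; R₁ = ρL/(N·A_s) = (1.77×10^-8)(3980)/(7×3.959e-07) = 25.42 Ω
Section 2: A = π(d/2)² = π(1.4200e-02 m)² = 6.335e-04 m²
R₂ = (1.77×10^-8)(799)/(6.335e-04) = 0.02233 Ω
R = R₁ + R₂ = 25.44 Ω
P = I²R = (48.7)² × 25.44 = 60300 W

60300 W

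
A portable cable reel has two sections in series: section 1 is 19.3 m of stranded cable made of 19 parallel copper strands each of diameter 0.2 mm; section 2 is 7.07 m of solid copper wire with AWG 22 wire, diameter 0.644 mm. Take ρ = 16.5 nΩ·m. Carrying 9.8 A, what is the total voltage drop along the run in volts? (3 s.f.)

8.74 V

ρ = 16.5 nΩ·m = 1.65×10^-8 Ω·m
Section 1: A_strand = π(1.0000e-04)² = 3.142e-08 m²; R₁ = ρL/(N·A_s) = (1.65×10^-8)(19.3)/(19×3.142e-08) = 0.5335 Ω
Section 2: A = π(0.644/2 mm)² = π(3.2200e-04 m)² = 3.257e-07 m²
R₂ = (1.65×10^-8)(7.07)/(3.257e-07) = 0.3581 Ω
R = R₁ + R₂ = 0.8916 Ω
V = IR = 9.8 × 0.8916 = 8.74 V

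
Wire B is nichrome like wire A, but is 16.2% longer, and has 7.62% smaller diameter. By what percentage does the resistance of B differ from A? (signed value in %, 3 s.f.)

36.2%

R ∝ L/d², so R_B/R_A = (1 + 16.2/100) × (1 − 7.62/100)⁻²
= 1.162 × 1.172 = 1.362
(R_B − R_A)/R_A = 1.362 − 1 = 36.2%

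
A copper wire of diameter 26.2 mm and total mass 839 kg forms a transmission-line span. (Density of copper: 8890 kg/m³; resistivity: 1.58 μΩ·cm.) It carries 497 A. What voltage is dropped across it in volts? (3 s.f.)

2.55 V

ρ = 1.58 μΩ·cm = 1.58×10^-8 Ω·m
A = π(d/2)² = π(1.3100e-02 m)² = 5.3913e-04 m²
L = m/(density·A) = 839/(8890×5.3913e-04) = 175.1 m
R = ρL/A = (1.58×10^-8)(175.1)/(5.3913e-04) = 0.00513 Ω
V = IR = 497 × 0.00513 = 2.55 V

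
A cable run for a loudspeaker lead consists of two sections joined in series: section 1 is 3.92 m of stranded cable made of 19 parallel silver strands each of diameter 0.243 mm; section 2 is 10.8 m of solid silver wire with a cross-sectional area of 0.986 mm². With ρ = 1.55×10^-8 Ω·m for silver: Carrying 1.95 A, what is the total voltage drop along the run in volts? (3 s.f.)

Section 1: A_strand = π(1.2150e-04)² = 4.638e-08 m²; R₁ = ρL/(N·A_s) = (1.55×10^-8)(3.92)/(19×4.638e-08) = 0.06895 Ω
Section 2: A = 0.986 mm² = 9.860e-07 m²
R₂ = (1.55×10^-8)(10.8)/(9.860e-07) = 0.1698 Ω
R = R₁ + R₂ = 0.2387 Ω
V = IR = 1.95 × 0.2387 = 0.466 V

0.466 V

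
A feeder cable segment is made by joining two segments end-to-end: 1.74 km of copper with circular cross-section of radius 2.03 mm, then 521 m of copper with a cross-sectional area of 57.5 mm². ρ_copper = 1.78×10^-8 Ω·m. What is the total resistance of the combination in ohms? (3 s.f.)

Segment 1: A = πr² = π(2.0300e-03 m)² = 1.295e-05 m²
R₁ = ρL/A = (1.78×10^-8)(1740)/(1.295e-05) = 2.392 Ω
Segment 2: A = 57.5 mm² = 5.750e-05 m²
R₂ = (1.78×10^-8)(521)/(5.750e-05) = 0.1613 Ω
R = R₁ + R₂ = 2.55 Ω

2.55 Ω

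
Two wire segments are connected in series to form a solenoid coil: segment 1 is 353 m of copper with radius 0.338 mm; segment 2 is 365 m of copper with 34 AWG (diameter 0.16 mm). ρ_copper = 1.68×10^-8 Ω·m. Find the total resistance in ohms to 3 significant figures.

Segment 1: A = πr² = π(3.3800e-04 m)² = 3.589e-07 m²
R₁ = ρL/A = (1.68×10^-8)(353)/(3.589e-07) = 16.52 Ω
Segment 2: A = π(0.16/2 mm)² = π(8.0000e-05 m)² = 2.011e-08 m²
R₂ = (1.68×10^-8)(365)/(2.011e-08) = 305 Ω
R = R₁ + R₂ = 322 Ω

322 Ω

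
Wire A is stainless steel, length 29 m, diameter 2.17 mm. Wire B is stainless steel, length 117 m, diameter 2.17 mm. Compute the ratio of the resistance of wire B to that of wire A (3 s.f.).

4.03

R ∝ ρL/d², so R_B/R_A = (L_B/L_A)
= (117/29) = 4.03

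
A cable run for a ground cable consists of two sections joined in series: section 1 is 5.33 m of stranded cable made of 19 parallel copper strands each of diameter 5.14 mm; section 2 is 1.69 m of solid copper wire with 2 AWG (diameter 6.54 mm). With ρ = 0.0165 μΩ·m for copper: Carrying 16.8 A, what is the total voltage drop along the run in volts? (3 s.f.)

0.0177 V

ρ = 0.0165 μΩ·m = 1.65×10^-8 Ω·m
Section 1: A_strand = π(2.5700e-03)² = 2.075e-05 m²; R₁ = ρL/(N·A_s) = (1.65×10^-8)(5.33)/(19×2.075e-05) = 2.231×10^-4 Ω
Section 2: A = π(6.54/2 mm)² = π(3.2700e-03 m)² = 3.359e-05 m²
R₂ = (1.65×10^-8)(1.69)/(3.359e-05) = 8.301×10^-4 Ω
R = R₁ + R₂ = 0.001053 Ω
V = IR = 16.8 × 0.001053 = 0.0177 V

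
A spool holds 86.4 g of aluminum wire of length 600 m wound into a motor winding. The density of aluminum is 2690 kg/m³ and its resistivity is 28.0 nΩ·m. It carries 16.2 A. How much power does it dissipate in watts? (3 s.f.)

82400 W

ρ = 28.0 nΩ·m = 2.80×10^-8 Ω·m
A = m/(density·L) = 0.0864/(2690×600) = 5.3532e-08 m²
R = ρL/A = (2.80×10^-8)(600)/(5.3532e-08) = 313.8 Ω
P = I²R = (16.2)² × 313.8 = 82400 W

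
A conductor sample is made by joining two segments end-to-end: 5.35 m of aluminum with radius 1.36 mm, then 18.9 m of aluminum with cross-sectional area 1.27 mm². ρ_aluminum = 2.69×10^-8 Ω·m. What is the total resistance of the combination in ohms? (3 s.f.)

0.425 Ω

Segment 1: A = πr² = π(1.3600e-03 m)² = 5.811e-06 m²
R₁ = ρL/A = (2.69×10^-8)(5.35)/(5.811e-06) = 0.02477 Ω
Segment 2: A = 1.27 mm² = 1.270e-06 m²
R₂ = (2.69×10^-8)(18.9)/(1.270e-06) = 0.4003 Ω
R = R₁ + R₂ = 0.425 Ω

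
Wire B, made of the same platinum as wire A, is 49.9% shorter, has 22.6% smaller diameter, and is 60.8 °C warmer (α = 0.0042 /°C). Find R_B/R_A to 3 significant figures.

R ∝ ρL/d² with ρ ∝ (1+αΔT), so R_B/R_A = (1 − 49.9/100) × (1 − 22.6/100)⁻² × (1 + 0.0042×60.8)
= 0.501 × 1.669 × 1.255 = 1.05

1.05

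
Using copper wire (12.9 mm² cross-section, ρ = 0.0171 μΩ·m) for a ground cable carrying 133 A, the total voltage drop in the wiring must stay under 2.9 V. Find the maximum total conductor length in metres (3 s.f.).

16.4 m

ρ = 0.0171 μΩ·m = 1.71×10^-8 Ω·m
A = 12.9 mm² = 1.290e-05 m²
L_max = V_max·A/(1·ρI) = (2.9)(1.290e-05)/(1.71×10^-8×133) = 16.4 m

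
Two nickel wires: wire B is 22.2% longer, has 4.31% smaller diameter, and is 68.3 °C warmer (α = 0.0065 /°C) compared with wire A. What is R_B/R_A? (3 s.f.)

R ∝ ρL/d² with ρ ∝ (1+αΔT), so R_B/R_A = (1 + 22.2/100) × (1 − 4.31/100)⁻² × (1 + 0.0065×68.3)
= 1.222 × 1.092 × 1.444 = 1.93

1.93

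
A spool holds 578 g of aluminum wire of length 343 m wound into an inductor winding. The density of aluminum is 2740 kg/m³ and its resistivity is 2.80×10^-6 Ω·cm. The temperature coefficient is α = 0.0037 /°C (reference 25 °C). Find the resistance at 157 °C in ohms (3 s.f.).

ρ = 2.80×10^-6 Ω·cm = 2.80×10^-8 Ω·m
A = m/(density·L) = 0.578/(2740×343) = 6.1501e-07 m²
R = ρL/A = (2.80×10^-8)(343)/(6.1501e-07) = 15.62 Ω
R(157 °C) = 15.62 × (1 + 0.0037×132) = 23.2 Ω

23.2 Ω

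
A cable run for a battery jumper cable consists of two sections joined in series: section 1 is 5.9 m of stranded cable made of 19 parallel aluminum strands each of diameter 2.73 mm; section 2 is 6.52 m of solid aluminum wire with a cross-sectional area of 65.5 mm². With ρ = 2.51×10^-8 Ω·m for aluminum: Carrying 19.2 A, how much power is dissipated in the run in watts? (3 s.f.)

Section 1: A_strand = π(1.3650e-03)² = 5.853e-06 m²; R₁ = ρL/(N·A_s) = (2.51×10^-8)(5.9)/(19×5.853e-06) = 0.001332 Ω
Section 2: A = 65.5 mm² = 6.550e-05 m²
R₂ = (2.51×10^-8)(6.52)/(6.550e-05) = 0.002499 Ω
R = R₁ + R₂ = 0.00383 Ω
P = I²R = (19.2)² × 0.00383 = 1.41 W

1.41 W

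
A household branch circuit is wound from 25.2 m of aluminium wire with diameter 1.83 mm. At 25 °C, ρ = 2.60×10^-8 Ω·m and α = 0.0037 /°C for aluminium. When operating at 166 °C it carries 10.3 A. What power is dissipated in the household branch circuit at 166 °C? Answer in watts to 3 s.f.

A = π(d/2)² = π(9.1500e-04 m)² = 2.630e-06 m²
R₍25₎ = ρL/A = (2.60×10^-8)(25.2)/(2.630e-06) = 0.2491 Ω
R₍166₎ = R₍25₎(1 + αΔT) = 0.2491 × (1 + 0.0037×141) = 0.3791 Ω
P = I²R = (10.3)² × 0.3791 = 40.2 W

40.2 W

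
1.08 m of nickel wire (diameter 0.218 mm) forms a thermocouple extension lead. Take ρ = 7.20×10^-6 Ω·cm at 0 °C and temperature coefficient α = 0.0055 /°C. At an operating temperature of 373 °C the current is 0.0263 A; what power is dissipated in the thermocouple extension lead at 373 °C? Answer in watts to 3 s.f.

0.00440 W

ρ = 7.20×10^-6 Ω·cm = 7.20×10^-8 Ω·m
A = π(d/2)² = π(1.0900e-04 m)² = 3.733e-08 m²
R₍0₎ = ρL/A = (7.20×10^-8)(1.08)/(3.733e-08) = 2.083 Ω
R₍373₎ = R₍0₎(1 + αΔT) = 2.083 × (1 + 0.0055×373) = 6.357 Ω
P = I²R = (0.0263)² × 6.357 = 0.00440 W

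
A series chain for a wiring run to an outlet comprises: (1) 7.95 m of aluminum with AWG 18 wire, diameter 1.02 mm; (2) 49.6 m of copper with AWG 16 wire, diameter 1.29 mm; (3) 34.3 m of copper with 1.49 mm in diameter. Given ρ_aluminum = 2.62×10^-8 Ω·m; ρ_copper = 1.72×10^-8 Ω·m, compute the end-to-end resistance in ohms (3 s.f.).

Seg 1: A = π(1.02/2 mm)² = π(5.1000e-04 m)² = 8.171e-07 m²
R_1 = (2.62×10^-8)(7.95)/(8.171e-07) = 0.2549 Ω
Seg 2: A = π(1.29/2 mm)² = π(6.4500e-04 m)² = 1.307e-06 m²
R_2 = (1.72×10^-8)(49.6)/(1.307e-06) = 0.6527 Ω
Seg 3: A = π(d/2)² = π(7.4500e-04 m)² = 1.744e-06 m²
R_3 = (1.72×10^-8)(34.3)/(1.744e-06) = 0.3383 Ω
R_total = R_1 + R_2 + R_3 = 1.25 Ω

1.25 Ω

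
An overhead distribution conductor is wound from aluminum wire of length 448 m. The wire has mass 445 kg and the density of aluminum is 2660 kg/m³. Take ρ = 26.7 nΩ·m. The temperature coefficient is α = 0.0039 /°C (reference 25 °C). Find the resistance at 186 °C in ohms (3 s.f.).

0.0521 Ω

ρ = 26.7 nΩ·m = 2.67×10^-8 Ω·m
A = m/(density·L) = 445/(2660×448) = 3.7342e-04 m²
R = ρL/A = (2.67×10^-8)(448)/(3.7342e-04) = 0.03203 Ω
R(186 °C) = 0.03203 × (1 + 0.0039×161) = 0.0521 Ω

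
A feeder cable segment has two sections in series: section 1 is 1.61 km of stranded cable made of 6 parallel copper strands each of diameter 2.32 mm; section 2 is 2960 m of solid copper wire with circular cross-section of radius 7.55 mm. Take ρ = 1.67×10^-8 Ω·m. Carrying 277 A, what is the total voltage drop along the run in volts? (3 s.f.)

370 V

Section 1: A_strand = π(1.1600e-03)² = 4.227e-06 m²; R₁ = ρL/(N·A_s) = (1.67×10^-8)(1610)/(6×4.227e-06) = 1.06 Ω
Section 2: A = πr² = π(7.5500e-03 m)² = 1.791e-04 m²
R₂ = (1.67×10^-8)(2960)/(1.791e-04) = 0.276 Ω
R = R₁ + R₂ = 1.336 Ω
V = IR = 277 × 1.336 = 370 V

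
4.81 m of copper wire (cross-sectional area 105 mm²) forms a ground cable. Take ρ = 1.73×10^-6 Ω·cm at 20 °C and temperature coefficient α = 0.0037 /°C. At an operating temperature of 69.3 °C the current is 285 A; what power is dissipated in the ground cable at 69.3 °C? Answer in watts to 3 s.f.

76.1 W

ρ = 1.73×10^-6 Ω·cm = 1.73×10^-8 Ω·m
A = 105 mm² = 1.050e-04 m²
R₍20₎ = ρL/A = (1.73×10^-8)(4.81)/(1.050e-04) = 7.925×10^-4 Ω
R₍69.3₎ = R₍20₎(1 + αΔT) = 7.925×10^-4 × (1 + 0.0037×49.3) = 9.371×10^-4 Ω
P = I²R = (285)² × 9.371×10^-4 = 76.1 W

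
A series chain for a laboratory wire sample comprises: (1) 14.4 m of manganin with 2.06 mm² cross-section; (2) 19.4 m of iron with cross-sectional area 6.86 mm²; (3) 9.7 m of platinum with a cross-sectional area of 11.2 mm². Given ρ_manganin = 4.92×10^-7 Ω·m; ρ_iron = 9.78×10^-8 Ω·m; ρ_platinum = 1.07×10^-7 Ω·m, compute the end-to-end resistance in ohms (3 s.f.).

3.81 Ω

Seg 1: A = 2.06 mm² = 2.060e-06 m²
R_1 = (4.92×10^-7)(14.4)/(2.060e-06) = 3.439 Ω
Seg 2: A = 6.86 mm² = 6.860e-06 m²
R_2 = (9.78×10^-8)(19.4)/(6.860e-06) = 0.2766 Ω
Seg 3: A = 11.2 mm² = 1.120e-05 m²
R_3 = (1.07×10^-7)(9.7)/(1.120e-05) = 0.09267 Ω
R_total = R_1 + R_2 + R_3 = 3.81 Ω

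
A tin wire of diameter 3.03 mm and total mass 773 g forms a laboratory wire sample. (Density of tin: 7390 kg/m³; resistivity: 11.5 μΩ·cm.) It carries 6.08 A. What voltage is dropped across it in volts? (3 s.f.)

ρ = 11.5 μΩ·cm = 1.15×10^-7 Ω·m
A = π(d/2)² = π(1.5150e-03 m)² = 7.2107e-06 m²
L = m/(density·A) = 0.773/(7390×7.2107e-06) = 14.51 m
R = ρL/A = (1.15×10^-7)(14.51)/(7.2107e-06) = 0.2314 Ω
V = IR = 6.08 × 0.2314 = 1.41 V

1.41 V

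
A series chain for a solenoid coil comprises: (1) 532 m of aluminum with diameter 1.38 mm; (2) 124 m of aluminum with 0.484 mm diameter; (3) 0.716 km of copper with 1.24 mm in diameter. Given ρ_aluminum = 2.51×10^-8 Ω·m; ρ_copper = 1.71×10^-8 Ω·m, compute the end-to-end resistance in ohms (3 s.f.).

36.0 Ω

Seg 1: A = π(d/2)² = π(6.9000e-04 m)² = 1.496e-06 m²
R_1 = (2.51×10^-8)(532)/(1.496e-06) = 8.928 Ω
Seg 2: A = π(d/2)² = π(2.4200e-04 m)² = 1.840e-07 m²
R_2 = (2.51×10^-8)(124)/(1.840e-07) = 16.92 Ω
Seg 3: A = π(d/2)² = π(6.2000e-04 m)² = 1.208e-06 m²
R_3 = (1.71×10^-8)(716)/(1.208e-06) = 10.14 Ω
R_total = R_1 + R_2 + R_3 = 36.0 Ω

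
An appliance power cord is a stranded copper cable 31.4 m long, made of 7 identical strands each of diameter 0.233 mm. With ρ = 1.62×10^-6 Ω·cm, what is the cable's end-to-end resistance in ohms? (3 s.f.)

1.70 Ω

ρ = 1.62×10^-6 Ω·cm = 1.62×10^-8 Ω·m
A_strand = π(1.1650e-04 m)² = 4.264e-08 m²
R_strand = ρL/A = (1.62×10^-8)(31.4)/(4.264e-08) = 11.93 Ω
R_total = R_strand/N = 11.93/7 = 1.70 Ω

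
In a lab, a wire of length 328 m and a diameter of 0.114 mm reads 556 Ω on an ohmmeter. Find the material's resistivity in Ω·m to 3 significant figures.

1.73×10^-8 Ω·m

A = π(d/2)² = π(5.7000e-05 m)² = 1.021e-08 m²
ρ = RA/L = (556)(1.021e-08)/(328) = 1.73×10^-8 Ω·m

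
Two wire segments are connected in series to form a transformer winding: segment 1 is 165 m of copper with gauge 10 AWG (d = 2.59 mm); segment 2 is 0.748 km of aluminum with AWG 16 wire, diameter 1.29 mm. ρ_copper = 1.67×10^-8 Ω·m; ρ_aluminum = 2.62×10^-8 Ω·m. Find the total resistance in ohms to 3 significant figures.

15.5 Ω

Segment 1: A = π(2.59/2 mm)² = π(1.2950e-03 m)² = 5.269e-06 m²
R₁ = ρL/A = (1.67×10^-8)(165)/(5.269e-06) = 0.523 Ω
Segment 2: A = π(1.29/2 mm)² = π(6.4500e-04 m)² = 1.307e-06 m²
R₂ = (2.62×10^-8)(748)/(1.307e-06) = 14.99 Ω
R = R₁ + R₂ = 15.5 Ω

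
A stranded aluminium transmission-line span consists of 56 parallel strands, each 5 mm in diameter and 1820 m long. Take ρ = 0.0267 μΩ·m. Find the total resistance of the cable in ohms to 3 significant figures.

ρ = 0.0267 μΩ·m = 2.67×10^-8 Ω·m
A_strand = π(2.5000e-03 m)² = 1.963e-05 m²
R_strand = ρL/A = (2.67×10^-8)(1820)/(1.963e-05) = 2.475 Ω
R_total = R_strand/N = 2.475/56 = 0.0442 Ω

0.0442 Ω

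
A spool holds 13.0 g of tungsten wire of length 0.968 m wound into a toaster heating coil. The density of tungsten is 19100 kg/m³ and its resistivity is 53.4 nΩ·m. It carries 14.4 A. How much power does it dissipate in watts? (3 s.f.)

ρ = 53.4 nΩ·m = 5.34×10^-8 Ω·m
A = m/(density·L) = 0.013/(19100×0.968) = 7.0313e-07 m²
R = ρL/A = (5.34×10^-8)(0.968)/(7.0313e-07) = 0.07352 Ω
P = I²R = (14.4)² × 0.07352 = 15.2 W

15.2 W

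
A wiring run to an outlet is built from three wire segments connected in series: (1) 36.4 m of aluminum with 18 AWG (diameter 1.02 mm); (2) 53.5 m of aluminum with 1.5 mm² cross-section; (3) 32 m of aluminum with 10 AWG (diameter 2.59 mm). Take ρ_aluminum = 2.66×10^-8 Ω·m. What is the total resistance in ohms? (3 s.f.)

Seg 1: A = π(1.02/2 mm)² = π(5.1000e-04 m)² = 8.171e-07 m²
R_1 = (2.66×10^-8)(36.4)/(8.171e-07) = 1.185 Ω
Seg 2: A = 1.5 mm² = 1.500e-06 m²
R_2 = (2.66×10^-8)(53.5)/(1.500e-06) = 0.9487 Ω
Seg 3: A = π(2.59/2 mm)² = π(1.2950e-03 m)² = 5.269e-06 m²
R_3 = (2.66×10^-8)(32)/(5.269e-06) = 0.1616 Ω
R_total = R_1 + R_2 + R_3 = 2.30 Ω

2.30 Ω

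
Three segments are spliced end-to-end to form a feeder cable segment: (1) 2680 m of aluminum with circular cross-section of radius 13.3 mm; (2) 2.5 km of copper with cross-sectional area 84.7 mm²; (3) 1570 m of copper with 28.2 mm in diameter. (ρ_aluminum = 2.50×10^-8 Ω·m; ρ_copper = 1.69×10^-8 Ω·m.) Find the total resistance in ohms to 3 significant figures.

0.662 Ω

Seg 1: A = πr² = π(1.3300e-02 m)² = 5.557e-04 m²
R_1 = (2.50×10^-8)(2680)/(5.557e-04) = 0.1206 Ω
Seg 2: A = 84.7 mm² = 8.470e-05 m²
R_2 = (1.69×10^-8)(2500)/(8.470e-05) = 0.4988 Ω
Seg 3: A = π(d/2)² = π(1.4100e-02 m)² = 6.246e-04 m²
R_3 = (1.69×10^-8)(1570)/(6.246e-04) = 0.04248 Ω
R_total = R_1 + R_2 + R_3 = 0.662 Ω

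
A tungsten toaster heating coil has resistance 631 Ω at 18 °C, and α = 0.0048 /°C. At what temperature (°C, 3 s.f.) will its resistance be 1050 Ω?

156 °C

R = R₀(1 + α(T − T₀)) ⇒ T = T₀ + (R/R₀ − 1)/α
T = 18 + (1050/631 − 1)/0.0048 = 18 + (0.664)/0.0048 = 156 °C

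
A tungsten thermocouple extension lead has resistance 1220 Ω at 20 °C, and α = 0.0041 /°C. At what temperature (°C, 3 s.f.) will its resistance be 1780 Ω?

132 °C

R = R₀(1 + α(T − T₀)) ⇒ T = T₀ + (R/R₀ − 1)/α
T = 20 + (1780/1220 − 1)/0.0041 = 20 + (0.459)/0.0041 = 132 °C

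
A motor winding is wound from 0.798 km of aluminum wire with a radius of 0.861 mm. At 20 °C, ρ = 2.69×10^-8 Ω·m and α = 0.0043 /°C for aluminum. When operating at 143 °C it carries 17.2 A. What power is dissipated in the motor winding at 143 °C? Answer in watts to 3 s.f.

4170 W

A = πr² = π(8.6100e-04 m)² = 2.329e-06 m²
R₍20₎ = ρL/A = (2.69×10^-8)(798)/(2.329e-06) = 9.217 Ω
R₍143₎ = R₍20₎(1 + αΔT) = 9.217 × (1 + 0.0043×123) = 14.09 Ω
P = I²R = (17.2)² × 14.09 = 4170 W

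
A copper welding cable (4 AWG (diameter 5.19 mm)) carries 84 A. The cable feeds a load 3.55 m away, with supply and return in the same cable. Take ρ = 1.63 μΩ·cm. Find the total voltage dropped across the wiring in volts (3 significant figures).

ρ = 1.63 μΩ·cm = 1.63×10^-8 Ω·m
A = π(5.19/2 mm)² = π(2.5950e-03 m)² = 2.116e-05 m²
Total conductor length (both ways) L = 2 × 3.55 = 7.1 m
R = ρL/A = (1.63×10^-8)(7.1)/(2.116e-05) = 0.00547 Ω
V = IR = 84 × 0.00547 = 0.460 V

0.460 V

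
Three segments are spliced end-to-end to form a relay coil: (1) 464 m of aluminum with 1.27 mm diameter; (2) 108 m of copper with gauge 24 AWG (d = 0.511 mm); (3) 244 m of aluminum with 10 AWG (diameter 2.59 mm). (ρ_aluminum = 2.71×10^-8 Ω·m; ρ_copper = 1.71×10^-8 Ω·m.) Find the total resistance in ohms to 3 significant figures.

Seg 1: A = π(d/2)² = π(6.3500e-04 m)² = 1.267e-06 m²
R_1 = (2.71×10^-8)(464)/(1.267e-06) = 9.926 Ω
Seg 2: A = π(0.511/2 mm)² = π(2.5550e-04 m)² = 2.051e-07 m²
R_2 = (1.71×10^-8)(108)/(2.051e-07) = 9.005 Ω
Seg 3: A = π(2.59/2 mm)² = π(1.2950e-03 m)² = 5.269e-06 m²
R_3 = (2.71×10^-8)(244)/(5.269e-06) = 1.255 Ω
R_total = R_1 + R_2 + R_3 = 20.2 Ω

20.2 Ω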